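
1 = 1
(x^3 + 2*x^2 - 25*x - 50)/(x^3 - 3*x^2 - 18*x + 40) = (x^2 + 7*x + 10)/(x^2 + 2*x - 8)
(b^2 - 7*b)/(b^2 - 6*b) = (b - 7)/(b - 6)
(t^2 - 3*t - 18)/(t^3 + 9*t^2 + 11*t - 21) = (t - 6)/(t^2 + 6*t - 7)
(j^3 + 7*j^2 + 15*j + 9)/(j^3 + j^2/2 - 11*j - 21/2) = 2*(j + 3)/(2*j - 7)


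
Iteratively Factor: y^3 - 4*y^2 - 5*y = (y - 5)*(y^2 + y) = y*(y - 5)*(y + 1)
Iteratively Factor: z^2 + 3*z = (z + 3)*(z)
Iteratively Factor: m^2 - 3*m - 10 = (m - 5)*(m + 2)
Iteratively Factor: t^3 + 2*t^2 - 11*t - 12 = (t + 1)*(t^2 + t - 12) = (t - 3)*(t + 1)*(t + 4)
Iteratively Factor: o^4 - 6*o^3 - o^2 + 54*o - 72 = (o - 2)*(o^3 - 4*o^2 - 9*o + 36) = (o - 2)*(o + 3)*(o^2 - 7*o + 12) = (o - 4)*(o - 2)*(o + 3)*(o - 3)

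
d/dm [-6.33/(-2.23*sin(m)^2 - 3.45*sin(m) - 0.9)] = -(28.2318*sin(m) + 21.8385)*cos(m)/(2.23*sin(m)^2 + 3.45*sin(m) + 0.9)^2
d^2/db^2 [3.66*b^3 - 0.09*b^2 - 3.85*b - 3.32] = 21.96*b - 0.18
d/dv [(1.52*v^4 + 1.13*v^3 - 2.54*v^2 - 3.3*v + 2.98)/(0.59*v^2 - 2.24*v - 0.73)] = (1.7936*v^5 - 9.5477*v^4 - 9.5008*v^3 + 5.1619*v^2 + 0.192*v + 9.0842)/(0.3481*v^4 - 2.6432*v^3 + 4.1562*v^2 + 3.2704*v + 0.5329)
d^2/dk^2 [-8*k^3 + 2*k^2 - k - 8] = 4 - 48*k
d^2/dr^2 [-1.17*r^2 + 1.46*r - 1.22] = -2.34000000000000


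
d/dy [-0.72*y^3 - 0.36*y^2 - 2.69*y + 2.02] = -2.16*y^2 - 0.72*y - 2.69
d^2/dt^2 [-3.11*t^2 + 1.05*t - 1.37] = -6.22000000000000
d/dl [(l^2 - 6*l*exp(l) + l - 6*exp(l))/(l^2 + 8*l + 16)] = (-6*l^2*exp(l) - 24*l*exp(l) + 7*l - 36*exp(l) + 4)/(l^3 + 12*l^2 + 48*l + 64)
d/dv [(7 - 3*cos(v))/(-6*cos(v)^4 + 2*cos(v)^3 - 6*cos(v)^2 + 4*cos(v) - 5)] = 4*(54*cos(v)^4 - 180*cos(v)^3 + 60*cos(v)^2 - 84*cos(v) + 13)*sin(v)/(-12*sin(v)^4 + 36*sin(v)^2 + 11*cos(v) + cos(3*v) - 34)^2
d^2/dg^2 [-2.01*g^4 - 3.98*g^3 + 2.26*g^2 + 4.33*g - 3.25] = -24.12*g^2 - 23.88*g + 4.52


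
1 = 1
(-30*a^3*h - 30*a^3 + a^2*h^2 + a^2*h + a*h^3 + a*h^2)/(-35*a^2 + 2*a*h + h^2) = a*(6*a*h + 6*a + h^2 + h)/(7*a + h)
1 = 1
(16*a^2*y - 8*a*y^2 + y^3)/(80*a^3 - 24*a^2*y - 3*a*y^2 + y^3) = y/(5*a + y)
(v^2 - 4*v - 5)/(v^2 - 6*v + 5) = (v + 1)/(v - 1)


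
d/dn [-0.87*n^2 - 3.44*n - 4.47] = -1.74*n - 3.44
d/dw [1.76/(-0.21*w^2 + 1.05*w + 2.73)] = (0.7392*w - 1.848)/(-0.21*w^2 + 1.05*w + 2.73)^2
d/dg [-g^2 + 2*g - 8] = 2 - 2*g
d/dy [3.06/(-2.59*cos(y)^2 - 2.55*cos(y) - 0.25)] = -(15.8508*cos(y) + 7.803)*sin(y)/(2.59*cos(y)^2 + 2.55*cos(y) + 0.25)^2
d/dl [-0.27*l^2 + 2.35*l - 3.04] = 2.35 - 0.54*l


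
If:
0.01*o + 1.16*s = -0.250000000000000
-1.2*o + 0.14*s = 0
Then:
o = -0.03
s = -0.22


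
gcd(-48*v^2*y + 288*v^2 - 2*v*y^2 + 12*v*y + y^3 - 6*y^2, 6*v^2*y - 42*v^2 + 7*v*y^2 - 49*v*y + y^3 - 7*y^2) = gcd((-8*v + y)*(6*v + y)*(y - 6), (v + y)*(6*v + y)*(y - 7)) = 6*v + y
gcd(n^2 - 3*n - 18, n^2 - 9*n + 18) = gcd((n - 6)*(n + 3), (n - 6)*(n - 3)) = n - 6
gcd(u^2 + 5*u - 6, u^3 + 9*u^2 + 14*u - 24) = u^2 + 5*u - 6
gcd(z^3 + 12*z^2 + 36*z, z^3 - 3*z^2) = z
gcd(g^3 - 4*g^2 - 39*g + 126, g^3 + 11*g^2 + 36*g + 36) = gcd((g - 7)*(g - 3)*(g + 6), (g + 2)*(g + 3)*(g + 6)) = g + 6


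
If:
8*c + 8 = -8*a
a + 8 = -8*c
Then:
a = 0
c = -1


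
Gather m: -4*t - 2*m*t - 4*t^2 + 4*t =-2*m*t - 4*t^2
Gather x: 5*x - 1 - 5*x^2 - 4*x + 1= -5*x^2 + x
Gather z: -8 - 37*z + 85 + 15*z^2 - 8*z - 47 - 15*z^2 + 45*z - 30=0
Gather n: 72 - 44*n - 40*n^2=-40*n^2 - 44*n + 72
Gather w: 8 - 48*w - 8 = -48*w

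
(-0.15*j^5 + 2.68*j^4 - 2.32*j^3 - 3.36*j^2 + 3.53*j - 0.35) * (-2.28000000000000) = 0.342*j^5 - 6.1104*j^4 + 5.2896*j^3 + 7.6608*j^2 - 8.0484*j + 0.798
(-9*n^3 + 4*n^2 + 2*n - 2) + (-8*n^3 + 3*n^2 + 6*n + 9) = -17*n^3 + 7*n^2 + 8*n + 7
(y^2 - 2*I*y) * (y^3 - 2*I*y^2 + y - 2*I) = y^5 - 4*I*y^4 - 3*y^3 - 4*I*y^2 - 4*y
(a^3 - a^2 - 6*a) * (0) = 0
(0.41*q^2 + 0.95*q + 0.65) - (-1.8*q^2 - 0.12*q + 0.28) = 2.21*q^2 + 1.07*q + 0.37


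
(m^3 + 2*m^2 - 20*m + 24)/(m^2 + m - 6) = (m^2 + 4*m - 12)/(m + 3)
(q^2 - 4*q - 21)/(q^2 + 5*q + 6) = (q - 7)/(q + 2)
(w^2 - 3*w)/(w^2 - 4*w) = (w - 3)/(w - 4)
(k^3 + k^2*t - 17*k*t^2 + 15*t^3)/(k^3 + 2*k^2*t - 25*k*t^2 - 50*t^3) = (-k^2 + 4*k*t - 3*t^2)/(-k^2 + 3*k*t + 10*t^2)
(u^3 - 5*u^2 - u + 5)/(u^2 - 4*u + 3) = (u^2 - 4*u - 5)/(u - 3)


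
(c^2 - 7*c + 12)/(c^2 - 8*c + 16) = (c - 3)/(c - 4)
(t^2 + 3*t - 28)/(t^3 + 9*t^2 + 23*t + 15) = (t^2 + 3*t - 28)/(t^3 + 9*t^2 + 23*t + 15)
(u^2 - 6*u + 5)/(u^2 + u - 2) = (u - 5)/(u + 2)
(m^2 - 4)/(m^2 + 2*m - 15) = (m^2 - 4)/(m^2 + 2*m - 15)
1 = 1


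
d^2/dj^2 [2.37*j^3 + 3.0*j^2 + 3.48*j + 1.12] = 14.22*j + 6.0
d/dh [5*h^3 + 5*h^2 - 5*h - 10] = 15*h^2 + 10*h - 5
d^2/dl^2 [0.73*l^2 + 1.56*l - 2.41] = 1.46000000000000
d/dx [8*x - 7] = 8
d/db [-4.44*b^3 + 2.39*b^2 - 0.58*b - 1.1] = -13.32*b^2 + 4.78*b - 0.58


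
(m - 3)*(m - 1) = m^2 - 4*m + 3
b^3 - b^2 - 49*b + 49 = (b - 7)*(b - 1)*(b + 7)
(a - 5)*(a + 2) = a^2 - 3*a - 10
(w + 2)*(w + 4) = w^2 + 6*w + 8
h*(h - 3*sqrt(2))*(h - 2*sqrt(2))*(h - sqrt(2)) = h^4 - 6*sqrt(2)*h^3 + 22*h^2 - 12*sqrt(2)*h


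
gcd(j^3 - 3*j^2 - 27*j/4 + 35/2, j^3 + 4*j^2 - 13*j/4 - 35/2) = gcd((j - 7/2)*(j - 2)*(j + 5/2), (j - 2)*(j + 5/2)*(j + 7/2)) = j^2 + j/2 - 5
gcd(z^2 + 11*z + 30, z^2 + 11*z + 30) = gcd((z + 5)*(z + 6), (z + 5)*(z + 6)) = z^2 + 11*z + 30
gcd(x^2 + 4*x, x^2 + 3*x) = x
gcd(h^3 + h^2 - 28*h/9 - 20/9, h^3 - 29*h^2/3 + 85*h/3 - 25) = h - 5/3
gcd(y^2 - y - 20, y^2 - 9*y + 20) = y - 5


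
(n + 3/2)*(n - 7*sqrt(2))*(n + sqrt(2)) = n^3 - 6*sqrt(2)*n^2 + 3*n^2/2 - 14*n - 9*sqrt(2)*n - 21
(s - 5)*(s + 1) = s^2 - 4*s - 5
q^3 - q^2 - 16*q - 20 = (q - 5)*(q + 2)^2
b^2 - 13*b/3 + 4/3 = (b - 4)*(b - 1/3)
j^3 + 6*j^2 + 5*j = j*(j + 1)*(j + 5)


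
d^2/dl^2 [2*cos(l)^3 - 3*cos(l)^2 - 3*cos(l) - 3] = 3*cos(l)/2 + 6*cos(2*l) - 9*cos(3*l)/2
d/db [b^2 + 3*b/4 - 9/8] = 2*b + 3/4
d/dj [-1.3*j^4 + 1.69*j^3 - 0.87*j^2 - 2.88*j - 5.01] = -5.2*j^3 + 5.07*j^2 - 1.74*j - 2.88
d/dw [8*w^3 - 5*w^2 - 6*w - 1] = 24*w^2 - 10*w - 6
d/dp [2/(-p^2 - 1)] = 4*p/(p^2 + 1)^2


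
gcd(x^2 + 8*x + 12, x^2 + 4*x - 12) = x + 6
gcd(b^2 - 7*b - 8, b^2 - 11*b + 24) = b - 8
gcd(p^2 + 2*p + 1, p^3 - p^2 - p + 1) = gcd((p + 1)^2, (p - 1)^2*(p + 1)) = p + 1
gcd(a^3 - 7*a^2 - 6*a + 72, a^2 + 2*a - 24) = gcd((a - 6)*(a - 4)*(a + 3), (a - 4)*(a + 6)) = a - 4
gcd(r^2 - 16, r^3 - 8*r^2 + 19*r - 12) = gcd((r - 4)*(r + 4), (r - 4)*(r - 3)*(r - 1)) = r - 4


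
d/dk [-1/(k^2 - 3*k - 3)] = (2*k - 3)/(-k^2 + 3*k + 3)^2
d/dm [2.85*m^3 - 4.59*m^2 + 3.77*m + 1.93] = 8.55*m^2 - 9.18*m + 3.77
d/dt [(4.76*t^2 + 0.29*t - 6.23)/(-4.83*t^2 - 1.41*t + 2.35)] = (-5.3109*t^2 - 37.8098*t - 8.1028)/(23.3289*t^4 + 13.6206*t^3 - 20.7129*t^2 - 6.627*t + 5.5225)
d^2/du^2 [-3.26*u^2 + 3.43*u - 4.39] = -6.52000000000000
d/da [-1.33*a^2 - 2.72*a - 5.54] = -2.66*a - 2.72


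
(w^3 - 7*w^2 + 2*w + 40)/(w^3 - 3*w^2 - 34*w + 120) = (w + 2)/(w + 6)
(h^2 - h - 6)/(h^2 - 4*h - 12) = (h - 3)/(h - 6)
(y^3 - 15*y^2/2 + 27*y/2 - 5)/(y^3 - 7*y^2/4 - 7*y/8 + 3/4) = 4*(y - 5)/(4*y + 3)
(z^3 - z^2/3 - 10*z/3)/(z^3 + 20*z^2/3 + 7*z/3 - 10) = z*(z - 2)/(z^2 + 5*z - 6)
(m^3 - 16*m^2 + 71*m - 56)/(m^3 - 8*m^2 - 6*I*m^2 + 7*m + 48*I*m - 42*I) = (m - 8)/(m - 6*I)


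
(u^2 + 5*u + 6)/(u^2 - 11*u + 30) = (u^2 + 5*u + 6)/(u^2 - 11*u + 30)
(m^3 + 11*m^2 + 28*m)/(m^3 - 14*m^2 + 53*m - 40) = m*(m^2 + 11*m + 28)/(m^3 - 14*m^2 + 53*m - 40)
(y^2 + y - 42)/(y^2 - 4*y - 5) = (-y^2 - y + 42)/(-y^2 + 4*y + 5)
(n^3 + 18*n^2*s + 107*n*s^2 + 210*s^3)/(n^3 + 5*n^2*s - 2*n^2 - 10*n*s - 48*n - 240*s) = (n^2 + 13*n*s + 42*s^2)/(n^2 - 2*n - 48)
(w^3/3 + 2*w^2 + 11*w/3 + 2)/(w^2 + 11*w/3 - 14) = (w^3 + 6*w^2 + 11*w + 6)/(3*w^2 + 11*w - 42)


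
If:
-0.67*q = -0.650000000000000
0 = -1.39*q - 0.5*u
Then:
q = 0.97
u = -2.70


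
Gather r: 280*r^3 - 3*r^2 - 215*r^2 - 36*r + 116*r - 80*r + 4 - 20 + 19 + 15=280*r^3 - 218*r^2 + 18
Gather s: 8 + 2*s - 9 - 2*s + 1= 0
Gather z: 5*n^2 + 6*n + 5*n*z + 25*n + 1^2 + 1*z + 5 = 5*n^2 + 31*n + z*(5*n + 1) + 6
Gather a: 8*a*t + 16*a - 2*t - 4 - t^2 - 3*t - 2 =a*(8*t + 16) - t^2 - 5*t - 6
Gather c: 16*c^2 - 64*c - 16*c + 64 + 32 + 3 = 16*c^2 - 80*c + 99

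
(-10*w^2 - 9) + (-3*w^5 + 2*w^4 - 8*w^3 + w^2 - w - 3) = -3*w^5 + 2*w^4 - 8*w^3 - 9*w^2 - w - 12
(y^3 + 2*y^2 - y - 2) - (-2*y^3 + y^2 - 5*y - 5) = 3*y^3 + y^2 + 4*y + 3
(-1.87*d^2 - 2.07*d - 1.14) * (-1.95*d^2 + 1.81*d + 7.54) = 3.6465*d^4 + 0.651799999999999*d^3 - 15.6235*d^2 - 17.6712*d - 8.5956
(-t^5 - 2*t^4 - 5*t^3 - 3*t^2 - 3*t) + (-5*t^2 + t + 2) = -t^5 - 2*t^4 - 5*t^3 - 8*t^2 - 2*t + 2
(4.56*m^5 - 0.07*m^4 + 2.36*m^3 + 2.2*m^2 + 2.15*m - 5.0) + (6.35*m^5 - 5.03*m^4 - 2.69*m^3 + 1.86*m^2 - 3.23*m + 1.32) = 10.91*m^5 - 5.1*m^4 - 0.33*m^3 + 4.06*m^2 - 1.08*m - 3.68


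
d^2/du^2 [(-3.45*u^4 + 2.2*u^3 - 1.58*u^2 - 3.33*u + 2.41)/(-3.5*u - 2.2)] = (253.575*u^4 + 371.14*u^3 + 98.736*u^2 - 63.888*u - 95.0326)/(42.875*u^3 + 80.85*u^2 + 50.82*u + 10.648)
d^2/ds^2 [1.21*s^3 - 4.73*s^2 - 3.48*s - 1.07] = 7.26*s - 9.46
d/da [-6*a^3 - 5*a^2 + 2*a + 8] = -18*a^2 - 10*a + 2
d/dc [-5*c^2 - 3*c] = -10*c - 3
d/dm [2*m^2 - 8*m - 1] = 4*m - 8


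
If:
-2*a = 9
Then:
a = -9/2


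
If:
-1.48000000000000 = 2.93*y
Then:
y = -0.51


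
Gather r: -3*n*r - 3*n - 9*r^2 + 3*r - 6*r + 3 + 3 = -3*n - 9*r^2 + r*(-3*n - 3) + 6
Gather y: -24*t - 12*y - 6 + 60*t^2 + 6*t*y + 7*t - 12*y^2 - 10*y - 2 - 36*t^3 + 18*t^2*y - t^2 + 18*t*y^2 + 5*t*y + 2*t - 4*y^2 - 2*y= -36*t^3 + 59*t^2 - 15*t + y^2*(18*t - 16) + y*(18*t^2 + 11*t - 24) - 8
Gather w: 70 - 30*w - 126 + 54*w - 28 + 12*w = 36*w - 84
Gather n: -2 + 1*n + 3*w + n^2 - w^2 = n^2 + n - w^2 + 3*w - 2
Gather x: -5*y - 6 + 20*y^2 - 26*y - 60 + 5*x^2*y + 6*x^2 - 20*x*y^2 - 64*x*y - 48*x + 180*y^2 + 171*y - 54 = x^2*(5*y + 6) + x*(-20*y^2 - 64*y - 48) + 200*y^2 + 140*y - 120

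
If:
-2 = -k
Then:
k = 2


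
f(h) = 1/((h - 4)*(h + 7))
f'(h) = -1/((h - 4)*(h + 7)^2) - 1/((h - 4)^2*(h + 7)) = (-2*h - 3)/(h^4 + 6*h^3 - 47*h^2 - 168*h + 784)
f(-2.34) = -0.03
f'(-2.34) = 0.00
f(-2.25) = -0.03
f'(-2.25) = 0.00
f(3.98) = -4.55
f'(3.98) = -227.27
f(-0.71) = -0.03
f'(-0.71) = -0.00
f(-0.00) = -0.04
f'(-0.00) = -0.00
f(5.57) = 0.05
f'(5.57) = -0.04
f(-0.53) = -0.03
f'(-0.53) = -0.00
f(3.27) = -0.13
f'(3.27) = -0.17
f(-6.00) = -0.10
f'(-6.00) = 0.09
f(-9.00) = 0.04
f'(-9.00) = 0.02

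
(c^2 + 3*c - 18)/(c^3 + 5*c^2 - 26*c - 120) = (c - 3)/(c^2 - c - 20)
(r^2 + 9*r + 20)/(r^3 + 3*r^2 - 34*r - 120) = 1/(r - 6)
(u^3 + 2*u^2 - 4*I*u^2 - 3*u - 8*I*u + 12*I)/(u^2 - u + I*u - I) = (u^2 + u*(3 - 4*I) - 12*I)/(u + I)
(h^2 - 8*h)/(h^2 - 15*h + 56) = h/(h - 7)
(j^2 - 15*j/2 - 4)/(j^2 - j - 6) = (-j^2 + 15*j/2 + 4)/(-j^2 + j + 6)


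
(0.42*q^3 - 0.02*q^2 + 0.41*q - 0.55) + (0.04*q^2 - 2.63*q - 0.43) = 0.42*q^3 + 0.02*q^2 - 2.22*q - 0.98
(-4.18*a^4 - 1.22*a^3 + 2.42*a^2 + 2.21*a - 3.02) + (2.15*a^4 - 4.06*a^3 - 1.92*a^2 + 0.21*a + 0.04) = -2.03*a^4 - 5.28*a^3 + 0.5*a^2 + 2.42*a - 2.98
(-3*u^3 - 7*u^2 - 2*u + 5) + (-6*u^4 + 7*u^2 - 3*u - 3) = -6*u^4 - 3*u^3 - 5*u + 2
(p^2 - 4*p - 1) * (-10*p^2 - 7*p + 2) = -10*p^4 + 33*p^3 + 40*p^2 - p - 2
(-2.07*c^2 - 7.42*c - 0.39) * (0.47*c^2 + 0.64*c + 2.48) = -0.9729*c^4 - 4.8122*c^3 - 10.0657*c^2 - 18.6512*c - 0.9672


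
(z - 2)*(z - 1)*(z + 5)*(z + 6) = z^4 + 8*z^3 - z^2 - 68*z + 60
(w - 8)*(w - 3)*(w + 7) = w^3 - 4*w^2 - 53*w + 168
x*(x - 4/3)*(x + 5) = x^3 + 11*x^2/3 - 20*x/3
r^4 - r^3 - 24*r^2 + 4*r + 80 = (r - 5)*(r - 2)*(r + 2)*(r + 4)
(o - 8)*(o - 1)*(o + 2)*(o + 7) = o^4 - 59*o^2 - 54*o + 112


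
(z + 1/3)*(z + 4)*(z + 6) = z^3 + 31*z^2/3 + 82*z/3 + 8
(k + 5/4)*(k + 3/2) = k^2 + 11*k/4 + 15/8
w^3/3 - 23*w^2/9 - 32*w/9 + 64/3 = (w/3 + 1)*(w - 8)*(w - 8/3)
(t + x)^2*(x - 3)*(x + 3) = t^2*x^2 - 9*t^2 + 2*t*x^3 - 18*t*x + x^4 - 9*x^2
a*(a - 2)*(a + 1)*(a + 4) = a^4 + 3*a^3 - 6*a^2 - 8*a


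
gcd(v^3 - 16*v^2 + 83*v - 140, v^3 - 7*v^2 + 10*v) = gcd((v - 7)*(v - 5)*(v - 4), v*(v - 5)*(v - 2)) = v - 5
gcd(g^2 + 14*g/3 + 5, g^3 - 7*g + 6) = g + 3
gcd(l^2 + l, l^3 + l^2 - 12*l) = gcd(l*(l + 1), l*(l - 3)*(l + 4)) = l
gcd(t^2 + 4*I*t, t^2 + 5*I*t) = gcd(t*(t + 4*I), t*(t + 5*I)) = t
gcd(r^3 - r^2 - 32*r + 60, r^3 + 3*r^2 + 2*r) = 1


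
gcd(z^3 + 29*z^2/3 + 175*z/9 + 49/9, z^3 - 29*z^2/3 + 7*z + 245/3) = z + 7/3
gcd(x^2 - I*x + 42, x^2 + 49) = x - 7*I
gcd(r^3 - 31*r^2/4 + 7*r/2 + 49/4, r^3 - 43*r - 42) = r^2 - 6*r - 7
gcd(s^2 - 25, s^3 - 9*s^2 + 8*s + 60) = s - 5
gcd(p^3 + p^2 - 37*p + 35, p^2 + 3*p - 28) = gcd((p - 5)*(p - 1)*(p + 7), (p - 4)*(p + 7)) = p + 7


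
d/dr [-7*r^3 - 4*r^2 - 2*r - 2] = -21*r^2 - 8*r - 2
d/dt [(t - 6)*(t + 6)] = 2*t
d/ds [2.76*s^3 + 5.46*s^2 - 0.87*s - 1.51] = 8.28*s^2 + 10.92*s - 0.87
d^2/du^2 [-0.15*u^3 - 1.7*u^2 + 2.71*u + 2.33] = -0.9*u - 3.4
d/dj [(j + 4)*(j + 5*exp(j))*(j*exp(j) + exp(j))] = (j^3 + 10*j^2*exp(j) + 8*j^2 + 60*j*exp(j) + 14*j + 65*exp(j) + 4)*exp(j)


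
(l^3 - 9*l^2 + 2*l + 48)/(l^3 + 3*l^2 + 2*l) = (l^2 - 11*l + 24)/(l*(l + 1))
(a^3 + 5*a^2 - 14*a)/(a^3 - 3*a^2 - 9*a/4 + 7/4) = 4*a*(a^2 + 5*a - 14)/(4*a^3 - 12*a^2 - 9*a + 7)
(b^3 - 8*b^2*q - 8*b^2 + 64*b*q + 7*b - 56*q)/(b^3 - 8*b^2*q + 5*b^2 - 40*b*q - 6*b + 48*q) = (b - 7)/(b + 6)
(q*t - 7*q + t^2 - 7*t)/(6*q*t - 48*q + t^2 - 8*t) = (q*t - 7*q + t^2 - 7*t)/(6*q*t - 48*q + t^2 - 8*t)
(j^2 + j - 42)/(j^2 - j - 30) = (j + 7)/(j + 5)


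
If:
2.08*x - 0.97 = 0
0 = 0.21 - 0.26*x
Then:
No Solution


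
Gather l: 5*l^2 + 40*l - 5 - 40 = 5*l^2 + 40*l - 45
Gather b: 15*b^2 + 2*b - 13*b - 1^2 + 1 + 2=15*b^2 - 11*b + 2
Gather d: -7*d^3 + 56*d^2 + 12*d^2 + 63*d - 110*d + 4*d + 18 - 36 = -7*d^3 + 68*d^2 - 43*d - 18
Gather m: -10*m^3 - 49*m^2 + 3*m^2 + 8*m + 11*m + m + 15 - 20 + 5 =-10*m^3 - 46*m^2 + 20*m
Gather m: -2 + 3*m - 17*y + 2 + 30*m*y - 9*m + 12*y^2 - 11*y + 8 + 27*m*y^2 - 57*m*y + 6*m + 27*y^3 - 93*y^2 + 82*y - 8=m*(27*y^2 - 27*y) + 27*y^3 - 81*y^2 + 54*y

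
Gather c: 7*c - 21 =7*c - 21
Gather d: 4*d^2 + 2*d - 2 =4*d^2 + 2*d - 2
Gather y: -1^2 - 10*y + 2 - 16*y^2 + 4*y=-16*y^2 - 6*y + 1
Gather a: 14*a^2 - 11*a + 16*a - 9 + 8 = 14*a^2 + 5*a - 1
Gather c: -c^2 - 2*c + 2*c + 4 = 4 - c^2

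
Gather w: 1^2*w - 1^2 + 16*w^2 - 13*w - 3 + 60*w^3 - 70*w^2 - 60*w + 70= 60*w^3 - 54*w^2 - 72*w + 66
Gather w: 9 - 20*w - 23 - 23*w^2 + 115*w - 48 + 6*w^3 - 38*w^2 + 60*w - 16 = 6*w^3 - 61*w^2 + 155*w - 78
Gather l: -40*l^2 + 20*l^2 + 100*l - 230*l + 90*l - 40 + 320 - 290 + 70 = -20*l^2 - 40*l + 60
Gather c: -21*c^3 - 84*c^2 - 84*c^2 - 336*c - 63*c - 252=-21*c^3 - 168*c^2 - 399*c - 252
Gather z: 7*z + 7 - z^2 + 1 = -z^2 + 7*z + 8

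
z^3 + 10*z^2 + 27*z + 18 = (z + 1)*(z + 3)*(z + 6)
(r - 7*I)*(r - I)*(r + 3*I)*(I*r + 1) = I*r^4 + 6*r^3 + 12*I*r^2 + 38*r - 21*I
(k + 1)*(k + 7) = k^2 + 8*k + 7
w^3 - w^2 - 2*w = w*(w - 2)*(w + 1)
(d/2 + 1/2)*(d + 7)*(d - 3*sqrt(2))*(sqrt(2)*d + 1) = sqrt(2)*d^4/2 - 5*d^3/2 + 4*sqrt(2)*d^3 - 20*d^2 + 2*sqrt(2)*d^2 - 35*d/2 - 12*sqrt(2)*d - 21*sqrt(2)/2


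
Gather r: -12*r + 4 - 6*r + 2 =6 - 18*r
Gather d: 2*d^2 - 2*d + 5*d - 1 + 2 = 2*d^2 + 3*d + 1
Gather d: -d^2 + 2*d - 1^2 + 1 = -d^2 + 2*d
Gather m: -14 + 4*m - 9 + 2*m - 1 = 6*m - 24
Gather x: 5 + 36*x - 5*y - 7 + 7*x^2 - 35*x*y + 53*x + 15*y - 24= 7*x^2 + x*(89 - 35*y) + 10*y - 26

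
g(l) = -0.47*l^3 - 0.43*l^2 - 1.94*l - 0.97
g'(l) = -1.41*l^2 - 0.86*l - 1.94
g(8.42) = -328.36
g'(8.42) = -109.15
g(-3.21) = 16.37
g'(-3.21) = -13.71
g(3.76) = -39.33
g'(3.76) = -25.11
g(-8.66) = 288.83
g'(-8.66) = -100.24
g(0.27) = -1.53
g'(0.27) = -2.27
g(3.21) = -27.17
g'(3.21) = -19.23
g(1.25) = -4.98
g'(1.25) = -5.22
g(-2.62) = 9.61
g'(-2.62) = -9.37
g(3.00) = -23.35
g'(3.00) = -17.21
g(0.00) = -0.97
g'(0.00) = -1.94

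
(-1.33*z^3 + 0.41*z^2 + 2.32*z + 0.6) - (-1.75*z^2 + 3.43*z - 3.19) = -1.33*z^3 + 2.16*z^2 - 1.11*z + 3.79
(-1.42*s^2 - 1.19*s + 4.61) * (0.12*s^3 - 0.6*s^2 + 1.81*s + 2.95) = -0.1704*s^5 + 0.7092*s^4 - 1.303*s^3 - 9.1089*s^2 + 4.8336*s + 13.5995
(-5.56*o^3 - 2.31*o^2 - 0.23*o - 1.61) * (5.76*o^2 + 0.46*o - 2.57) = -32.0256*o^5 - 15.8632*o^4 + 11.9018*o^3 - 3.4427*o^2 - 0.1495*o + 4.1377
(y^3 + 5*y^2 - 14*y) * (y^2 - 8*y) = y^5 - 3*y^4 - 54*y^3 + 112*y^2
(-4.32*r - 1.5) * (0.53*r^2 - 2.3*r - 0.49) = -2.2896*r^3 + 9.141*r^2 + 5.5668*r + 0.735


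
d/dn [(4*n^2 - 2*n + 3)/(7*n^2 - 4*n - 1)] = 2*(-n^2 - 25*n + 7)/(49*n^4 - 56*n^3 + 2*n^2 + 8*n + 1)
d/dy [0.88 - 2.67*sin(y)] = -2.67*cos(y)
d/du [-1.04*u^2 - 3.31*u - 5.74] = -2.08*u - 3.31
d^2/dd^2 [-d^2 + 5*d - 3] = -2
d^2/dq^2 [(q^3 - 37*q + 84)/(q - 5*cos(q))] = (6*q*(q - 5*cos(q))^2 + (q - 5*cos(q))*((74 - 6*q^2)*(5*sin(q) + 1) + (-5*q^3 + 185*q - 420)*cos(q)) + (5*sin(q) + 1)^2*(2*q^3 - 74*q + 168))/(q - 5*cos(q))^3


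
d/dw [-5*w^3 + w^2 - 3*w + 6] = -15*w^2 + 2*w - 3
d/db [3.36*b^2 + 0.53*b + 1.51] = 6.72*b + 0.53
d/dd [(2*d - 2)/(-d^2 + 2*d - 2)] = 2*d*(d - 2)/(d^4 - 4*d^3 + 8*d^2 - 8*d + 4)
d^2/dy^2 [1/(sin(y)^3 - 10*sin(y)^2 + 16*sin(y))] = (-9*sin(y)^3 + 110*sin(y)^2 - 420*sin(y) + 320 + 440/sin(y) - 960/sin(y)^2 + 512/sin(y)^3)/((sin(y) - 8)^3*(sin(y) - 2)^3)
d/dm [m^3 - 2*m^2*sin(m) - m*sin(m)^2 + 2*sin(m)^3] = -2*m^2*cos(m) + 3*m^2 - 4*m*sin(m) - m*sin(2*m) + 6*sin(m)^2*cos(m) - sin(m)^2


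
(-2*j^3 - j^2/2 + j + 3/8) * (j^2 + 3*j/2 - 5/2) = -2*j^5 - 7*j^4/2 + 21*j^3/4 + 25*j^2/8 - 31*j/16 - 15/16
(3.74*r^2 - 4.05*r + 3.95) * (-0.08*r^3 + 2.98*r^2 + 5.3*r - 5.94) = -0.2992*r^5 + 11.4692*r^4 + 7.437*r^3 - 31.9096*r^2 + 44.992*r - 23.463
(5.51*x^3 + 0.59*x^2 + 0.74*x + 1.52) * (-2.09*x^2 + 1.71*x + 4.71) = -11.5159*x^5 + 8.189*x^4 + 25.4144*x^3 + 0.8675*x^2 + 6.0846*x + 7.1592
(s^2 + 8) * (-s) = -s^3 - 8*s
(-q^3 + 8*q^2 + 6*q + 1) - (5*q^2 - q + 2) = -q^3 + 3*q^2 + 7*q - 1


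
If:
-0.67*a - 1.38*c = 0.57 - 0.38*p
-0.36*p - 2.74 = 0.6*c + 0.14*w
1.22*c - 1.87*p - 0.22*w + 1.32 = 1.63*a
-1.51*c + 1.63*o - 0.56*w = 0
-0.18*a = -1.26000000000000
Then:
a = 7.00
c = -9.26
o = 15.82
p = -19.79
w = 71.02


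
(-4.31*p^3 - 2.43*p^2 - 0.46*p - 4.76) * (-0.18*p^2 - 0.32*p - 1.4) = 0.7758*p^5 + 1.8166*p^4 + 6.8944*p^3 + 4.406*p^2 + 2.1672*p + 6.664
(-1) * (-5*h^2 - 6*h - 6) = 5*h^2 + 6*h + 6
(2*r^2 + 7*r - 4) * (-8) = -16*r^2 - 56*r + 32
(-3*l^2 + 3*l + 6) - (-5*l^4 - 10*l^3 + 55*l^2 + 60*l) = 5*l^4 + 10*l^3 - 58*l^2 - 57*l + 6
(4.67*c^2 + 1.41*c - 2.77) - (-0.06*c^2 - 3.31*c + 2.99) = 4.73*c^2 + 4.72*c - 5.76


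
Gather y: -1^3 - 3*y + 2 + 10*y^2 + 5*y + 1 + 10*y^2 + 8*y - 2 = 20*y^2 + 10*y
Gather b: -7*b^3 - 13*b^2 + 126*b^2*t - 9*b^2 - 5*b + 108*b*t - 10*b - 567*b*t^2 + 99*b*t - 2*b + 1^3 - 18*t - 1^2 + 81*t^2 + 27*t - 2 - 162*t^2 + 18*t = -7*b^3 + b^2*(126*t - 22) + b*(-567*t^2 + 207*t - 17) - 81*t^2 + 27*t - 2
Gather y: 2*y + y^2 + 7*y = y^2 + 9*y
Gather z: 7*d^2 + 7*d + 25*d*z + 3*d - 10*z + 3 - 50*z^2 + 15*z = 7*d^2 + 10*d - 50*z^2 + z*(25*d + 5) + 3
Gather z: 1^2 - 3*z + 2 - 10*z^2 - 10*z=-10*z^2 - 13*z + 3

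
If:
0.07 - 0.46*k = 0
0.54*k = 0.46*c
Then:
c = 0.18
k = 0.15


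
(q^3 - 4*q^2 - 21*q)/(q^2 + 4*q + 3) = q*(q - 7)/(q + 1)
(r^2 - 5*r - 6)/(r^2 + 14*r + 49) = (r^2 - 5*r - 6)/(r^2 + 14*r + 49)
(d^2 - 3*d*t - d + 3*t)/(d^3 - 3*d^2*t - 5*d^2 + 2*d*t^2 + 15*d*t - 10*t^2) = (d^2 - 3*d*t - d + 3*t)/(d^3 - 3*d^2*t - 5*d^2 + 2*d*t^2 + 15*d*t - 10*t^2)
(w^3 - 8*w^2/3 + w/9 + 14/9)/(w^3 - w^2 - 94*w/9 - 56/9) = (3*w^2 - 10*w + 7)/(3*w^2 - 5*w - 28)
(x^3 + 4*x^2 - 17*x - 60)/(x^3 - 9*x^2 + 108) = (x^2 + x - 20)/(x^2 - 12*x + 36)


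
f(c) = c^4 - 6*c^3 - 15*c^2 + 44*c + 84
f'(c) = 4*c^3 - 18*c^2 - 30*c + 44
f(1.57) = 98.96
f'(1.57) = -31.99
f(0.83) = 107.23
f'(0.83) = 8.99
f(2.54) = 42.29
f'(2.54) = -82.78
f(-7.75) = 5242.47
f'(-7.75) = -2666.56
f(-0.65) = 50.89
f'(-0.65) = 54.80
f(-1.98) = 0.02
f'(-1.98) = 1.78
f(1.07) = 107.87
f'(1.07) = -3.81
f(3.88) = -94.93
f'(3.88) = -109.73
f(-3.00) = 60.00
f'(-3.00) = -136.00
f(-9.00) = 9408.00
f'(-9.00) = -4060.00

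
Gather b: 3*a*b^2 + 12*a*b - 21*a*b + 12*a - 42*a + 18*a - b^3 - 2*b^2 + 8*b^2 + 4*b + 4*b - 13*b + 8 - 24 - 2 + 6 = -12*a - b^3 + b^2*(3*a + 6) + b*(-9*a - 5) - 12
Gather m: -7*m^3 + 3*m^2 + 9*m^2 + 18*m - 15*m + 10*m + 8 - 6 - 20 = -7*m^3 + 12*m^2 + 13*m - 18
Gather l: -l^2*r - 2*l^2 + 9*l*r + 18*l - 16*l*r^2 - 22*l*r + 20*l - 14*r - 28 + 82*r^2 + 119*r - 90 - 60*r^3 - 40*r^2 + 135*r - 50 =l^2*(-r - 2) + l*(-16*r^2 - 13*r + 38) - 60*r^3 + 42*r^2 + 240*r - 168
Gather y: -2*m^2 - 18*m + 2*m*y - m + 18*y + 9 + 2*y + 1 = -2*m^2 - 19*m + y*(2*m + 20) + 10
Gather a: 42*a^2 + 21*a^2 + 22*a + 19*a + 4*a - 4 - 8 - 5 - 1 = 63*a^2 + 45*a - 18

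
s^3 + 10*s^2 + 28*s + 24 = (s + 2)^2*(s + 6)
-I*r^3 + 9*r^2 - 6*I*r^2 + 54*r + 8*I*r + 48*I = (r + 6)*(r + 8*I)*(-I*r + 1)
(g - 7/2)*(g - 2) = g^2 - 11*g/2 + 7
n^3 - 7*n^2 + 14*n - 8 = (n - 4)*(n - 2)*(n - 1)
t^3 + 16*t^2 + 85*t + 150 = (t + 5)^2*(t + 6)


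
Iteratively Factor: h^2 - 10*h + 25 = (h - 5)*(h - 5)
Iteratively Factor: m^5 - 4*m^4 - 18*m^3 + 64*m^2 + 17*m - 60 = (m - 1)*(m^4 - 3*m^3 - 21*m^2 + 43*m + 60) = (m - 1)*(m + 4)*(m^3 - 7*m^2 + 7*m + 15) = (m - 3)*(m - 1)*(m + 4)*(m^2 - 4*m - 5) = (m - 3)*(m - 1)*(m + 1)*(m + 4)*(m - 5)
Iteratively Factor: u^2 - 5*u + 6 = (u - 2)*(u - 3)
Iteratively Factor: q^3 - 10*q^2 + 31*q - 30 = (q - 5)*(q^2 - 5*q + 6) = (q - 5)*(q - 2)*(q - 3)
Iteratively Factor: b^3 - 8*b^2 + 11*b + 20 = (b + 1)*(b^2 - 9*b + 20) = (b - 4)*(b + 1)*(b - 5)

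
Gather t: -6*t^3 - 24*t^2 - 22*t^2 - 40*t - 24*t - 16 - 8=-6*t^3 - 46*t^2 - 64*t - 24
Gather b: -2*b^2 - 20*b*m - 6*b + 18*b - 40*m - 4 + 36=-2*b^2 + b*(12 - 20*m) - 40*m + 32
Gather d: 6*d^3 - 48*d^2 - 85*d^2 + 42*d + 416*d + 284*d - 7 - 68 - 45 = 6*d^3 - 133*d^2 + 742*d - 120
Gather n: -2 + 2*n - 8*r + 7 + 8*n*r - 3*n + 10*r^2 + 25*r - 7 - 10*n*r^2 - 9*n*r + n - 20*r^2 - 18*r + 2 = n*(-10*r^2 - r) - 10*r^2 - r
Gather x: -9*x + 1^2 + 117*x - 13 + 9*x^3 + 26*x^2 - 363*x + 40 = 9*x^3 + 26*x^2 - 255*x + 28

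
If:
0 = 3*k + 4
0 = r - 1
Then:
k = -4/3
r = 1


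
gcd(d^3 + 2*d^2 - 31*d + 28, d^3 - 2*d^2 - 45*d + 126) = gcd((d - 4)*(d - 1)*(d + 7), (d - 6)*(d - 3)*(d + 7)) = d + 7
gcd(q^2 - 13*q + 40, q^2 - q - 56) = q - 8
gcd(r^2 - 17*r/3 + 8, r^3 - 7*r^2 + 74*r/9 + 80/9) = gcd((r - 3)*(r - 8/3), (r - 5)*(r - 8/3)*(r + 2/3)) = r - 8/3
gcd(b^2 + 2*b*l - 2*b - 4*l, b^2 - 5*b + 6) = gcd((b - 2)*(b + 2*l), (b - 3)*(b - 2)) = b - 2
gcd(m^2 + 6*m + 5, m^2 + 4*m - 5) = m + 5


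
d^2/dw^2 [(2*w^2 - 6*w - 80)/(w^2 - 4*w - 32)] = 4/(w^3 + 12*w^2 + 48*w + 64)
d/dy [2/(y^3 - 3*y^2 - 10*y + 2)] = 2*(-3*y^2 + 6*y + 10)/(y^3 - 3*y^2 - 10*y + 2)^2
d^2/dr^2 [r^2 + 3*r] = 2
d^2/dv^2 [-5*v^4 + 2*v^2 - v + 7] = 4 - 60*v^2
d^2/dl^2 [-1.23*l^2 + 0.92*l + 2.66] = -2.46000000000000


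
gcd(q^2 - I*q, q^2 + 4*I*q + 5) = q - I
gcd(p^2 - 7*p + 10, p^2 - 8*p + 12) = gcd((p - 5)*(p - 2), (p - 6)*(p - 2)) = p - 2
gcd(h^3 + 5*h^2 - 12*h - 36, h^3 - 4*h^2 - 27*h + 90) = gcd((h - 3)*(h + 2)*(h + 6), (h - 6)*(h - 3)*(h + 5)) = h - 3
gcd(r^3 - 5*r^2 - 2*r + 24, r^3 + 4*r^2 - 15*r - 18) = r - 3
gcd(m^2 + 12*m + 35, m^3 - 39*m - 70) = m + 5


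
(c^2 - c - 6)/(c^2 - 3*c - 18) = (-c^2 + c + 6)/(-c^2 + 3*c + 18)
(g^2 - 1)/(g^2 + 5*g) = (g^2 - 1)/(g*(g + 5))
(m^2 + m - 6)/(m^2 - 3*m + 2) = (m + 3)/(m - 1)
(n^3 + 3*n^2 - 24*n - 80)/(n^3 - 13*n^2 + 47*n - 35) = (n^2 + 8*n + 16)/(n^2 - 8*n + 7)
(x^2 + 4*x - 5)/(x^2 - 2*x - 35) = (x - 1)/(x - 7)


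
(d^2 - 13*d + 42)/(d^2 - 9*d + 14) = (d - 6)/(d - 2)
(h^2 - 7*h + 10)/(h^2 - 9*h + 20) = (h - 2)/(h - 4)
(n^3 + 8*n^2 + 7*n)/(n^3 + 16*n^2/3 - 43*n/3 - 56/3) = 3*n/(3*n - 8)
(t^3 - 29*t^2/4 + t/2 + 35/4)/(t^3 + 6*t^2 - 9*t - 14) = (4*t^2 - 33*t + 35)/(4*(t^2 + 5*t - 14))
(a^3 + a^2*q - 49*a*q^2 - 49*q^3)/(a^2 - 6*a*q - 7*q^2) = a + 7*q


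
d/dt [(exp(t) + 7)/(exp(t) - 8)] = -15*exp(t)/(exp(t) - 8)^2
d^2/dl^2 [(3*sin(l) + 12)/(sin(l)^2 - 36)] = 3*(-9*sin(l)^5 - 16*sin(l)^4 - 552*sin(l)^2 - 2471*sin(l)/2 + 51*sin(3*l) + sin(5*l)/2 + 288)/((sin(l) - 6)^3*(sin(l) + 6)^3)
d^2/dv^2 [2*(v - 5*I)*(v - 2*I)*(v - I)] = 12*v - 32*I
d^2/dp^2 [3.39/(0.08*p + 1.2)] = 0.043392/(0.08*p + 1.2)^3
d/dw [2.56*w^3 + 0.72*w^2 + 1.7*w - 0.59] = 7.68*w^2 + 1.44*w + 1.7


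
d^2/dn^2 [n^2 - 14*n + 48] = 2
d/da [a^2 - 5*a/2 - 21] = 2*a - 5/2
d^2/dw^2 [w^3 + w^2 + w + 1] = 6*w + 2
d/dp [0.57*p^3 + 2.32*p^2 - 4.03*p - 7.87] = 1.71*p^2 + 4.64*p - 4.03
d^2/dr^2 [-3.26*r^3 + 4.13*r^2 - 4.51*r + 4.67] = 8.26 - 19.56*r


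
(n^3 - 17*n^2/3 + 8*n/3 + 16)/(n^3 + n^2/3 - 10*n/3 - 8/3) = (n^2 - 7*n + 12)/(n^2 - n - 2)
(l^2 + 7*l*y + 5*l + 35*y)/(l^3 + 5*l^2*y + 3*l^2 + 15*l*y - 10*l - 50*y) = (l + 7*y)/(l^2 + 5*l*y - 2*l - 10*y)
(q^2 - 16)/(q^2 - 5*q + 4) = (q + 4)/(q - 1)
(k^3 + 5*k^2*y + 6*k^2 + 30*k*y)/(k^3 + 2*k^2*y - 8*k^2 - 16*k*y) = (k^2 + 5*k*y + 6*k + 30*y)/(k^2 + 2*k*y - 8*k - 16*y)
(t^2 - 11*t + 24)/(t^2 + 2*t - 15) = (t - 8)/(t + 5)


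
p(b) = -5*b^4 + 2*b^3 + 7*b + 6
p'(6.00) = -4097.00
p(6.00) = -6000.00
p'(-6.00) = 4543.00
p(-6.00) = -6948.00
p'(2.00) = -129.00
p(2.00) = -44.00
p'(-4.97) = 2610.47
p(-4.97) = -3324.99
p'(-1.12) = 42.62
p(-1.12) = -12.52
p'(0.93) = -3.90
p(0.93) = 10.38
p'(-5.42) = 3367.66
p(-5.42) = -4665.24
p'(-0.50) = 11.00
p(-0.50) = 1.94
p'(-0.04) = 7.01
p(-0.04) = 5.72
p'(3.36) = -683.92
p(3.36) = -531.89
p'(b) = -20*b^3 + 6*b^2 + 7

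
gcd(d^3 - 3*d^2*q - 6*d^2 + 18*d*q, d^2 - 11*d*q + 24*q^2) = -d + 3*q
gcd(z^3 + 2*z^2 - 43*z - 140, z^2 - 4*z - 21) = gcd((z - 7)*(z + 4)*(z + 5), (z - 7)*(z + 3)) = z - 7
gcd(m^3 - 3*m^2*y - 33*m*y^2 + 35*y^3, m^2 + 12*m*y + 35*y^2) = m + 5*y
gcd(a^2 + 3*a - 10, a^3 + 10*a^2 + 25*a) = a + 5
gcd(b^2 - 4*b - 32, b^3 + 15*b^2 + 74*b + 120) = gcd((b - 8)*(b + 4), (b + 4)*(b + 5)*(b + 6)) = b + 4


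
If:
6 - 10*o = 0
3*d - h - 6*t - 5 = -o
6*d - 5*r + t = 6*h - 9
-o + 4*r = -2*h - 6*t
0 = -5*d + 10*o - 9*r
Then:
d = 2553/3800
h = 6881/3800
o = 3/5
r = 223/760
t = -2657/3800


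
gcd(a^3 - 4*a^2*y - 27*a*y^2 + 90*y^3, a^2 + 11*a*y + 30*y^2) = a + 5*y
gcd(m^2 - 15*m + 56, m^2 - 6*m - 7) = m - 7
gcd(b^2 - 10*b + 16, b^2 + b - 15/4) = 1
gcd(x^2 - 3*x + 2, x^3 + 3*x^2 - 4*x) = x - 1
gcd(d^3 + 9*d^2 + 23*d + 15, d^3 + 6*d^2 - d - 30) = d^2 + 8*d + 15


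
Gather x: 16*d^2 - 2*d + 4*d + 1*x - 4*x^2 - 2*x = 16*d^2 + 2*d - 4*x^2 - x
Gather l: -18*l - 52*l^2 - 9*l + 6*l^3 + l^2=6*l^3 - 51*l^2 - 27*l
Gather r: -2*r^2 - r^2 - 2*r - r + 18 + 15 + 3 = -3*r^2 - 3*r + 36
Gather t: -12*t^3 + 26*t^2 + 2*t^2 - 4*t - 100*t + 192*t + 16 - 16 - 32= -12*t^3 + 28*t^2 + 88*t - 32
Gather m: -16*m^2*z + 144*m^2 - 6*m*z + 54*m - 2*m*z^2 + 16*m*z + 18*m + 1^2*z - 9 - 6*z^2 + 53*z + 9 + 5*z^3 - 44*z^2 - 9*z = m^2*(144 - 16*z) + m*(-2*z^2 + 10*z + 72) + 5*z^3 - 50*z^2 + 45*z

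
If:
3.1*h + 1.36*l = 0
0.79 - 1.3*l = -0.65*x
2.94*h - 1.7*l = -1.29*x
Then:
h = 1.68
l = -3.83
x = -8.87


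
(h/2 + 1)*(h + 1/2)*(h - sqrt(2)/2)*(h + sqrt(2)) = h^4/2 + sqrt(2)*h^3/4 + 5*h^3/4 + 5*sqrt(2)*h^2/8 - 5*h/4 + sqrt(2)*h/4 - 1/2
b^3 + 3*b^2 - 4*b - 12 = (b - 2)*(b + 2)*(b + 3)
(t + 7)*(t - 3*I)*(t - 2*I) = t^3 + 7*t^2 - 5*I*t^2 - 6*t - 35*I*t - 42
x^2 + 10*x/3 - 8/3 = (x - 2/3)*(x + 4)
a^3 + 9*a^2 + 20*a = a*(a + 4)*(a + 5)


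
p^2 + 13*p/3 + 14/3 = (p + 2)*(p + 7/3)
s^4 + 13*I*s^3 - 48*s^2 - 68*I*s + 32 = (s + I)*(s + 2*I)^2*(s + 8*I)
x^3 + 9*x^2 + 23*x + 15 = (x + 1)*(x + 3)*(x + 5)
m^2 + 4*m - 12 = (m - 2)*(m + 6)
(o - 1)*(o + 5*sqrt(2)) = o^2 - o + 5*sqrt(2)*o - 5*sqrt(2)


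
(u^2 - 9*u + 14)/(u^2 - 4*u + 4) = (u - 7)/(u - 2)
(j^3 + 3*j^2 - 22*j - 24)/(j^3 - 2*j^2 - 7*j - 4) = (j + 6)/(j + 1)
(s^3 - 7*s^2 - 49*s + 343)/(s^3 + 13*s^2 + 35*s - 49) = (s^2 - 14*s + 49)/(s^2 + 6*s - 7)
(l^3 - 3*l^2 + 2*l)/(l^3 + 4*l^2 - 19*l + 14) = l/(l + 7)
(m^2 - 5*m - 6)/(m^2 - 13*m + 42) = (m + 1)/(m - 7)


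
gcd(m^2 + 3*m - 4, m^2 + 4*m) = m + 4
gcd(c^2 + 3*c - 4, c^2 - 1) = c - 1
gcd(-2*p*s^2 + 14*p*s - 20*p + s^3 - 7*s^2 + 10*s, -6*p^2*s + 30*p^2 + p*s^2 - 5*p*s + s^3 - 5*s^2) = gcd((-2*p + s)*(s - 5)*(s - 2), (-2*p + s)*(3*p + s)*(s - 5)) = 2*p*s - 10*p - s^2 + 5*s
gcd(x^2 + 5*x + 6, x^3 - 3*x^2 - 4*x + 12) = x + 2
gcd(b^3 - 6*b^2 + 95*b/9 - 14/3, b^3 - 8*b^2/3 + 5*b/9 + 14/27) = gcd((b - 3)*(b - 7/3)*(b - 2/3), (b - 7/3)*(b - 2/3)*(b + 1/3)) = b^2 - 3*b + 14/9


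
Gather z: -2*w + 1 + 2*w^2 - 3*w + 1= 2*w^2 - 5*w + 2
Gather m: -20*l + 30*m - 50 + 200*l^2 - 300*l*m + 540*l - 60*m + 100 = 200*l^2 + 520*l + m*(-300*l - 30) + 50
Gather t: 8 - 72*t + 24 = 32 - 72*t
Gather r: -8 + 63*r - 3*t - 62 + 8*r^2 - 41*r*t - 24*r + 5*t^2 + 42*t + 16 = 8*r^2 + r*(39 - 41*t) + 5*t^2 + 39*t - 54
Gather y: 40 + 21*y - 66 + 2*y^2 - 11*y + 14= 2*y^2 + 10*y - 12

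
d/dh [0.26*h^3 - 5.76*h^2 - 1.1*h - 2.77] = 0.78*h^2 - 11.52*h - 1.1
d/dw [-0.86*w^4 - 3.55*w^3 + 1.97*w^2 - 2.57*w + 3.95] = -3.44*w^3 - 10.65*w^2 + 3.94*w - 2.57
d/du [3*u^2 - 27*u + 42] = 6*u - 27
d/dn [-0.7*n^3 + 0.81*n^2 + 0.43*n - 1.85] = -2.1*n^2 + 1.62*n + 0.43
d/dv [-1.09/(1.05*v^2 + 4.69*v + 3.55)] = (2.289*v + 5.1121)/(1.05*v^2 + 4.69*v + 3.55)^2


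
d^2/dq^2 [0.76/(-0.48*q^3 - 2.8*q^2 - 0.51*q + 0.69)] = ((2.1888*q + 4.256)*(0.48*q^3 + 2.8*q^2 + 0.51*q - 0.69) - 0.76*(1.44*q^2 + 5.6*q + 0.51)*(2.88*q^2 + 11.2*q + 1.02))/(0.48*q^3 + 2.8*q^2 + 0.51*q - 0.69)^3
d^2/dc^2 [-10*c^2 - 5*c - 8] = -20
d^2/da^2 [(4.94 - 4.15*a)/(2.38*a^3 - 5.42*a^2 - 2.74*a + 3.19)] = (-141.04356*a^5 + 656.985672*a^4 - 1317.534464*a^3 + 1055.519688*a^2 - 215.371116*a + 172.451332)/(13.481272*a^9 - 92.103144*a^8 + 163.186128*a^7 + 107.057644*a^6 - 434.768088*a^5 + 34.242804*a^4 + 336.330842*a^3 - 93.615654*a^2 - 83.647542*a + 32.461759)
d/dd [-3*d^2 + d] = 1 - 6*d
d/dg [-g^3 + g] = 1 - 3*g^2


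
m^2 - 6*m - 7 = (m - 7)*(m + 1)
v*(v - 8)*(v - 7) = v^3 - 15*v^2 + 56*v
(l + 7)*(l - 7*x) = l^2 - 7*l*x + 7*l - 49*x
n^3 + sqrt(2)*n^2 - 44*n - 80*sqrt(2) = (n - 5*sqrt(2))*(n + 2*sqrt(2))*(n + 4*sqrt(2))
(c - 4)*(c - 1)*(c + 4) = c^3 - c^2 - 16*c + 16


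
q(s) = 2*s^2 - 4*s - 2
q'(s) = 4*s - 4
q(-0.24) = -0.92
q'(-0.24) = -4.96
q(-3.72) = 40.56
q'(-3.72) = -18.88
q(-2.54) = 21.06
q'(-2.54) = -14.16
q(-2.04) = 14.48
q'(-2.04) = -12.16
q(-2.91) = 26.58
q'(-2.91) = -15.64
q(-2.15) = 15.84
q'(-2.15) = -12.60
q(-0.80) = 2.48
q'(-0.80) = -7.20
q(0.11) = -2.42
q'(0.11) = -3.56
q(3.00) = 4.00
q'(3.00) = 8.00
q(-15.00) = 508.00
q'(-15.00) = -64.00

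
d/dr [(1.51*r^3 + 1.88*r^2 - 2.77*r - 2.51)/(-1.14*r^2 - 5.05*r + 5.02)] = (-1.7214*r^4 - 15.251*r^3 + 10.0888*r^2 + 13.1524*r - 26.5809)/(1.2996*r^4 + 11.514*r^3 + 14.0569*r^2 - 50.702*r + 25.2004)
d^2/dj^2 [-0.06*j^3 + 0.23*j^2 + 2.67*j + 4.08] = 0.46 - 0.36*j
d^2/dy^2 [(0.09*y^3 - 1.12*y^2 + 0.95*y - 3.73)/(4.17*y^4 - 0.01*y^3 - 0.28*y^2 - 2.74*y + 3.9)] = (3.130002*y^9 - 116.853408*y^8 + 199.144188*y^7 - 1286.065424*y^6 - 190.694148*y^5 + 580.906896*y^4 - 135.939332*y^3 + 712.899996*y^2 - 3.60495600000001*y - 77.920016)/(72.511713*y^12 - 0.521667*y^11 - 14.605425*y^10 - 142.866703*y^9 + 205.116378*y^8 + 18.21639*y^7 + 66.531422*y^6 - 268.167876*y^5 + 185.529156*y^4 - 3.074644*y^3 + 75.06252*y^2 - 125.0262*y + 59.319)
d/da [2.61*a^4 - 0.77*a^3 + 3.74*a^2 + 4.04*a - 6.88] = 10.44*a^3 - 2.31*a^2 + 7.48*a + 4.04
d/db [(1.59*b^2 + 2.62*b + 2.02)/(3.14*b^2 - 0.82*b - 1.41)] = (-9.5306*b^2 - 17.1694*b - 2.0378)/(9.8596*b^4 - 5.1496*b^3 - 8.1824*b^2 + 2.3124*b + 1.9881)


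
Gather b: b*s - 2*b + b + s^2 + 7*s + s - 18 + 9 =b*(s - 1) + s^2 + 8*s - 9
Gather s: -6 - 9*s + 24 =18 - 9*s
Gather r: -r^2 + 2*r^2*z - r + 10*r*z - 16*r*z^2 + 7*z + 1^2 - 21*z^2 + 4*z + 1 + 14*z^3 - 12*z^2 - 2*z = r^2*(2*z - 1) + r*(-16*z^2 + 10*z - 1) + 14*z^3 - 33*z^2 + 9*z + 2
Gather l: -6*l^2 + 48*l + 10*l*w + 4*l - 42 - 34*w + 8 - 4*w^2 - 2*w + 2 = -6*l^2 + l*(10*w + 52) - 4*w^2 - 36*w - 32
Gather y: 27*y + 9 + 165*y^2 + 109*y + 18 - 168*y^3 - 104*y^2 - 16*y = -168*y^3 + 61*y^2 + 120*y + 27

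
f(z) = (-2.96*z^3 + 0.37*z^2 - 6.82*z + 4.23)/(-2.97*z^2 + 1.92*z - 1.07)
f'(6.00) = 0.94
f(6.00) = 6.87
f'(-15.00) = 0.99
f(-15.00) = -14.58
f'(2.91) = 0.79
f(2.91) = 4.14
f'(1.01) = 2.34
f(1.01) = 2.47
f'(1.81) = 0.69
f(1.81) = 3.34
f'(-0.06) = -1.62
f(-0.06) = -3.88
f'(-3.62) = 0.83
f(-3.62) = -3.71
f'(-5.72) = 0.93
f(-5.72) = -5.58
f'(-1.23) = -0.07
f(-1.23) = -2.36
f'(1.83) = 0.69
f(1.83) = 3.35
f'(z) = (5.94*z - 1.92)*(-2.96*z^3 + 0.37*z^2 - 6.82*z + 4.23)/(-2.97*z^2 + 1.92*z - 1.07)^2 + (-8.88*z^2 + 0.74*z - 6.82)/(-2.97*z^2 + 1.92*z - 1.07)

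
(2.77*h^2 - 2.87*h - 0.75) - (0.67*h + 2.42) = 2.77*h^2 - 3.54*h - 3.17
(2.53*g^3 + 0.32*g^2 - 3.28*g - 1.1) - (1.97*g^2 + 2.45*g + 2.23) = 2.53*g^3 - 1.65*g^2 - 5.73*g - 3.33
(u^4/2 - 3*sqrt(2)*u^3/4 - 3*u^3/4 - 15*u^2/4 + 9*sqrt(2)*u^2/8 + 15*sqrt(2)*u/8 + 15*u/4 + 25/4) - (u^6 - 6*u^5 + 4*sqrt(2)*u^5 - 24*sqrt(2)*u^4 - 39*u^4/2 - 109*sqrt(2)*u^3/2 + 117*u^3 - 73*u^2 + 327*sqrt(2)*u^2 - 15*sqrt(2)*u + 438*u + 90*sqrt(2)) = -u^6 - 4*sqrt(2)*u^5 + 6*u^5 + 20*u^4 + 24*sqrt(2)*u^4 - 471*u^3/4 + 215*sqrt(2)*u^3/4 - 2607*sqrt(2)*u^2/8 + 277*u^2/4 - 1737*u/4 + 135*sqrt(2)*u/8 - 90*sqrt(2) + 25/4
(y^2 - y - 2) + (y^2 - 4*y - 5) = 2*y^2 - 5*y - 7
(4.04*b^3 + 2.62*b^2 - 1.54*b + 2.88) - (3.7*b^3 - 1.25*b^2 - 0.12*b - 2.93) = 0.34*b^3 + 3.87*b^2 - 1.42*b + 5.81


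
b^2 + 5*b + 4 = (b + 1)*(b + 4)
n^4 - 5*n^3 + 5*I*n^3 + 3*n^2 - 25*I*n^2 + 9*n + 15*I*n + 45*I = (n - 3)^2*(n + 1)*(n + 5*I)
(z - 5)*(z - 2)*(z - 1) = z^3 - 8*z^2 + 17*z - 10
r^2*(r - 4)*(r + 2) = r^4 - 2*r^3 - 8*r^2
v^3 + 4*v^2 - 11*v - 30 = (v - 3)*(v + 2)*(v + 5)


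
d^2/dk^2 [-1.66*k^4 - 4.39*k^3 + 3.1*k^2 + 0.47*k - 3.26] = -19.92*k^2 - 26.34*k + 6.2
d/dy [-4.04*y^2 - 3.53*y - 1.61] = -8.08*y - 3.53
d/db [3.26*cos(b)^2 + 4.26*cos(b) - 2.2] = -(6.52*cos(b) + 4.26)*sin(b)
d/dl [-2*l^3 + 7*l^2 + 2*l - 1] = -6*l^2 + 14*l + 2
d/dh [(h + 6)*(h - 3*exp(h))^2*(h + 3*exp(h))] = (h - 3*exp(h))*((h + 6)*(h - 3*exp(h))*(3*exp(h) + 1) - 2*(h + 6)*(h + 3*exp(h))*(3*exp(h) - 1) + (h - 3*exp(h))*(h + 3*exp(h)))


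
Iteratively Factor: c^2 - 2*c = (c - 2)*(c)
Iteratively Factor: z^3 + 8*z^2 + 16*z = (z + 4)*(z^2 + 4*z) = z*(z + 4)*(z + 4)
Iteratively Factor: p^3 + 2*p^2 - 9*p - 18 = (p + 3)*(p^2 - p - 6) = (p - 3)*(p + 3)*(p + 2)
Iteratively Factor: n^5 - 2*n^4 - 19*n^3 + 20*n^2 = (n + 4)*(n^4 - 6*n^3 + 5*n^2) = n*(n + 4)*(n^3 - 6*n^2 + 5*n) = n*(n - 1)*(n + 4)*(n^2 - 5*n) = n^2*(n - 1)*(n + 4)*(n - 5)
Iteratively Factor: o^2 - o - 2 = (o + 1)*(o - 2)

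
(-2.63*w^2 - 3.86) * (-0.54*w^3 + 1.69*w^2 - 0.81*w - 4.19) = 1.4202*w^5 - 4.4447*w^4 + 4.2147*w^3 + 4.4963*w^2 + 3.1266*w + 16.1734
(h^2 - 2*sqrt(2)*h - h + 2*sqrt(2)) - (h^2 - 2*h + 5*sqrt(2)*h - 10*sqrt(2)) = -7*sqrt(2)*h + h + 12*sqrt(2)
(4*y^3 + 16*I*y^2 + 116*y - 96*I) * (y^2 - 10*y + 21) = 4*y^5 - 40*y^4 + 16*I*y^4 + 200*y^3 - 160*I*y^3 - 1160*y^2 + 240*I*y^2 + 2436*y + 960*I*y - 2016*I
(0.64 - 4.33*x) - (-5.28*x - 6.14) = 0.95*x + 6.78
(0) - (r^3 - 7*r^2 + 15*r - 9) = -r^3 + 7*r^2 - 15*r + 9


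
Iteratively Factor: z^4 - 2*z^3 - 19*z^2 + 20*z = (z + 4)*(z^3 - 6*z^2 + 5*z) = (z - 5)*(z + 4)*(z^2 - z) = (z - 5)*(z - 1)*(z + 4)*(z)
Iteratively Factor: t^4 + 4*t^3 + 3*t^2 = (t)*(t^3 + 4*t^2 + 3*t) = t*(t + 3)*(t^2 + t) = t^2*(t + 3)*(t + 1)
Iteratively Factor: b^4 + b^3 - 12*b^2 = (b - 3)*(b^3 + 4*b^2) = (b - 3)*(b + 4)*(b^2) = b*(b - 3)*(b + 4)*(b)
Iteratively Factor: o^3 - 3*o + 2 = (o - 1)*(o^2 + o - 2) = (o - 1)^2*(o + 2)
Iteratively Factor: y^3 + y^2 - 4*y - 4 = (y + 1)*(y^2 - 4) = (y - 2)*(y + 1)*(y + 2)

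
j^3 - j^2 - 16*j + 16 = (j - 4)*(j - 1)*(j + 4)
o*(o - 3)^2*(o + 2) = o^4 - 4*o^3 - 3*o^2 + 18*o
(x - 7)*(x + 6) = x^2 - x - 42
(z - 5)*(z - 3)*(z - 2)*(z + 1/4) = z^4 - 39*z^3/4 + 57*z^2/2 - 89*z/4 - 15/2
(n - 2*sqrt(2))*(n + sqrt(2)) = n^2 - sqrt(2)*n - 4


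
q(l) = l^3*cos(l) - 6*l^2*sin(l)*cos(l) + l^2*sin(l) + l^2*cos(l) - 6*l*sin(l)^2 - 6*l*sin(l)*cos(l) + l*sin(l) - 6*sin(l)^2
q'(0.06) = -1.30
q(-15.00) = 1669.52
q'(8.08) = -188.39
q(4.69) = -67.19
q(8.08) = -16.95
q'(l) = -l^3*sin(l) + 6*l^2*sin(l)^2 - l^2*sin(l) - 6*l^2*cos(l)^2 + 4*l^2*cos(l) + 6*l*sin(l)^2 - 24*l*sin(l)*cos(l) + 2*l*sin(l) - 6*l*cos(l)^2 + 3*l*cos(l) - 6*sin(l)^2 - 18*sin(l)*cos(l) + sin(l)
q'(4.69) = 263.50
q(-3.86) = 79.60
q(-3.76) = 72.79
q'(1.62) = 18.76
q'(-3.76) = -74.60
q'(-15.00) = -2707.02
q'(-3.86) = -60.96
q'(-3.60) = -87.12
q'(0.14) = -3.32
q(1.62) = -10.53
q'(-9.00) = -742.58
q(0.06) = -0.04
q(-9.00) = 406.68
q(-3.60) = 59.70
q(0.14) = -0.22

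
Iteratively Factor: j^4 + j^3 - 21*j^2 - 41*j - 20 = (j - 5)*(j^3 + 6*j^2 + 9*j + 4) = (j - 5)*(j + 1)*(j^2 + 5*j + 4) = (j - 5)*(j + 1)^2*(j + 4)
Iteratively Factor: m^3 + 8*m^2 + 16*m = (m + 4)*(m^2 + 4*m) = m*(m + 4)*(m + 4)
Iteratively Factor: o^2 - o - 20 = (o - 5)*(o + 4)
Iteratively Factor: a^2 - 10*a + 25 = (a - 5)*(a - 5)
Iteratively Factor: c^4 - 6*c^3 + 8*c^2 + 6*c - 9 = (c - 1)*(c^3 - 5*c^2 + 3*c + 9) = (c - 1)*(c + 1)*(c^2 - 6*c + 9) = (c - 3)*(c - 1)*(c + 1)*(c - 3)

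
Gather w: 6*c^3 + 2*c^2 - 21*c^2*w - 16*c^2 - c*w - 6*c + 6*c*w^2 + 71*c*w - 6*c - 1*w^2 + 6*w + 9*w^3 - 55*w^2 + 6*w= 6*c^3 - 14*c^2 - 12*c + 9*w^3 + w^2*(6*c - 56) + w*(-21*c^2 + 70*c + 12)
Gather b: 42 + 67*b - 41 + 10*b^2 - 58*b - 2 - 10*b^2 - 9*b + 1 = 0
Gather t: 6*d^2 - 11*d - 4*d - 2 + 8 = 6*d^2 - 15*d + 6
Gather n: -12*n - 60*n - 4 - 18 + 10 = -72*n - 12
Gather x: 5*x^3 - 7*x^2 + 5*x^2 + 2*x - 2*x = 5*x^3 - 2*x^2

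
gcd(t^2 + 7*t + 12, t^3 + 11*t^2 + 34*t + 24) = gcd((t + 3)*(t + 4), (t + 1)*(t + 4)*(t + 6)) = t + 4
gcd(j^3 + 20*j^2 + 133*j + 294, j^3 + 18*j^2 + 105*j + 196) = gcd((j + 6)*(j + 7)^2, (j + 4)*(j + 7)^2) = j^2 + 14*j + 49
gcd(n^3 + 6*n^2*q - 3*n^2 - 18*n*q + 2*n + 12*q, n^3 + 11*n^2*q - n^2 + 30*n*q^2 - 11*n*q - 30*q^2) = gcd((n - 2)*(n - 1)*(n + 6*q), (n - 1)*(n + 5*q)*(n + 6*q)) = n^2 + 6*n*q - n - 6*q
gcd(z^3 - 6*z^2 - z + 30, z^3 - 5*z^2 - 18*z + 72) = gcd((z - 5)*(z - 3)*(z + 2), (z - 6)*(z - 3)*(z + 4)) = z - 3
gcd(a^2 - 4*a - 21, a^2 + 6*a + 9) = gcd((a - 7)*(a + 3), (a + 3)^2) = a + 3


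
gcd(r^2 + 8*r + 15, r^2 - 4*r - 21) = r + 3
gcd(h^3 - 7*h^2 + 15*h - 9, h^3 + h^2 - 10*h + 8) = h - 1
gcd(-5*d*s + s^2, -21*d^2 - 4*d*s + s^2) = 1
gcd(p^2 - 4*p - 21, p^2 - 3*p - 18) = p + 3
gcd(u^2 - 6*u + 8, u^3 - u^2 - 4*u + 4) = u - 2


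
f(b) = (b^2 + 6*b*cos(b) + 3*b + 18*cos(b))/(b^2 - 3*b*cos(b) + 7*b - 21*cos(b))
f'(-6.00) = -0.14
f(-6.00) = -0.08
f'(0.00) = -0.59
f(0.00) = -0.86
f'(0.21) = -0.72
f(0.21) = -0.99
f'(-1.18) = -0.82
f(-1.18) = -0.15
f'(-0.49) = -0.54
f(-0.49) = -0.59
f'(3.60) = 0.34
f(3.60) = -0.18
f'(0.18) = -0.70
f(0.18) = -0.97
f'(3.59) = 0.34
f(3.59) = -0.18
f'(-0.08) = -0.56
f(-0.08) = -0.81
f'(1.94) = -0.79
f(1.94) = -0.04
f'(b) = (-6*b*sin(b) + 2*b - 18*sin(b) + 6*cos(b) + 3)/(b^2 - 3*b*cos(b) + 7*b - 21*cos(b)) + (b^2 + 6*b*cos(b) + 3*b + 18*cos(b))*(-3*b*sin(b) - 2*b - 21*sin(b) + 3*cos(b) - 7)/(b^2 - 3*b*cos(b) + 7*b - 21*cos(b))^2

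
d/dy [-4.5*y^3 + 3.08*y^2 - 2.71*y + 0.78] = -13.5*y^2 + 6.16*y - 2.71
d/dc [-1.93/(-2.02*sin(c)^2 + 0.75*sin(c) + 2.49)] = (1.4475 - 7.7972*sin(c))*cos(c)/(-2.02*sin(c)^2 + 0.75*sin(c) + 2.49)^2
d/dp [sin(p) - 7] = cos(p)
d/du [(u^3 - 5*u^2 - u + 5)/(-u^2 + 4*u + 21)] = (-u^4 + 8*u^3 + 42*u^2 - 200*u - 41)/(u^4 - 8*u^3 - 26*u^2 + 168*u + 441)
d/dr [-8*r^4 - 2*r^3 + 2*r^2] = 2*r*(-16*r^2 - 3*r + 2)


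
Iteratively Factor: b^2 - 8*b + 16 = (b - 4)*(b - 4)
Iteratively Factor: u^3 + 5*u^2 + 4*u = (u)*(u^2 + 5*u + 4) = u*(u + 1)*(u + 4)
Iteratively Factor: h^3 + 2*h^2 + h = (h + 1)*(h^2 + h) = (h + 1)^2*(h)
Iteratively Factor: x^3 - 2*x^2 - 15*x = (x + 3)*(x^2 - 5*x) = (x - 5)*(x + 3)*(x)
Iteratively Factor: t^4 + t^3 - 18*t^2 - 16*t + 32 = (t + 4)*(t^3 - 3*t^2 - 6*t + 8) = (t - 4)*(t + 4)*(t^2 + t - 2) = (t - 4)*(t - 1)*(t + 4)*(t + 2)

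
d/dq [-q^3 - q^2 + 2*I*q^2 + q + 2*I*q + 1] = -3*q^2 + q*(-2 + 4*I) + 1 + 2*I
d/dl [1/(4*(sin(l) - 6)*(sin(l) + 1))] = (5 - 2*sin(l))*cos(l)/(4*(sin(l) - 6)^2*(sin(l) + 1)^2)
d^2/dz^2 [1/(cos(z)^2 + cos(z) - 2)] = (-4*sin(z)^4 + 11*sin(z)^2 + 7*cos(z)/4 - 3*cos(3*z)/4 - 1)/((cos(z) - 1)^3*(cos(z) + 2)^3)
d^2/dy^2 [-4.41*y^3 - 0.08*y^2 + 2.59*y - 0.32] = -26.46*y - 0.16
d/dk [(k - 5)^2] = 2*k - 10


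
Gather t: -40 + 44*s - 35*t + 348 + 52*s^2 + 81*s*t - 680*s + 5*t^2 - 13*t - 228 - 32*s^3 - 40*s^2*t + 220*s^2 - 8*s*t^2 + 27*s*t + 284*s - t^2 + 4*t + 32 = -32*s^3 + 272*s^2 - 352*s + t^2*(4 - 8*s) + t*(-40*s^2 + 108*s - 44) + 112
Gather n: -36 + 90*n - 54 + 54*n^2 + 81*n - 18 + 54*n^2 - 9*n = 108*n^2 + 162*n - 108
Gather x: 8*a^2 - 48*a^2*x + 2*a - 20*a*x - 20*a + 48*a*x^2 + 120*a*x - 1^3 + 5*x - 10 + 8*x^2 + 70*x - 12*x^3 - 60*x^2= 8*a^2 - 18*a - 12*x^3 + x^2*(48*a - 52) + x*(-48*a^2 + 100*a + 75) - 11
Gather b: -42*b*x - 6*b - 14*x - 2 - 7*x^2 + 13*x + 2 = b*(-42*x - 6) - 7*x^2 - x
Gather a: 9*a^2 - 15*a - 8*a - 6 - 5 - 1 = 9*a^2 - 23*a - 12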